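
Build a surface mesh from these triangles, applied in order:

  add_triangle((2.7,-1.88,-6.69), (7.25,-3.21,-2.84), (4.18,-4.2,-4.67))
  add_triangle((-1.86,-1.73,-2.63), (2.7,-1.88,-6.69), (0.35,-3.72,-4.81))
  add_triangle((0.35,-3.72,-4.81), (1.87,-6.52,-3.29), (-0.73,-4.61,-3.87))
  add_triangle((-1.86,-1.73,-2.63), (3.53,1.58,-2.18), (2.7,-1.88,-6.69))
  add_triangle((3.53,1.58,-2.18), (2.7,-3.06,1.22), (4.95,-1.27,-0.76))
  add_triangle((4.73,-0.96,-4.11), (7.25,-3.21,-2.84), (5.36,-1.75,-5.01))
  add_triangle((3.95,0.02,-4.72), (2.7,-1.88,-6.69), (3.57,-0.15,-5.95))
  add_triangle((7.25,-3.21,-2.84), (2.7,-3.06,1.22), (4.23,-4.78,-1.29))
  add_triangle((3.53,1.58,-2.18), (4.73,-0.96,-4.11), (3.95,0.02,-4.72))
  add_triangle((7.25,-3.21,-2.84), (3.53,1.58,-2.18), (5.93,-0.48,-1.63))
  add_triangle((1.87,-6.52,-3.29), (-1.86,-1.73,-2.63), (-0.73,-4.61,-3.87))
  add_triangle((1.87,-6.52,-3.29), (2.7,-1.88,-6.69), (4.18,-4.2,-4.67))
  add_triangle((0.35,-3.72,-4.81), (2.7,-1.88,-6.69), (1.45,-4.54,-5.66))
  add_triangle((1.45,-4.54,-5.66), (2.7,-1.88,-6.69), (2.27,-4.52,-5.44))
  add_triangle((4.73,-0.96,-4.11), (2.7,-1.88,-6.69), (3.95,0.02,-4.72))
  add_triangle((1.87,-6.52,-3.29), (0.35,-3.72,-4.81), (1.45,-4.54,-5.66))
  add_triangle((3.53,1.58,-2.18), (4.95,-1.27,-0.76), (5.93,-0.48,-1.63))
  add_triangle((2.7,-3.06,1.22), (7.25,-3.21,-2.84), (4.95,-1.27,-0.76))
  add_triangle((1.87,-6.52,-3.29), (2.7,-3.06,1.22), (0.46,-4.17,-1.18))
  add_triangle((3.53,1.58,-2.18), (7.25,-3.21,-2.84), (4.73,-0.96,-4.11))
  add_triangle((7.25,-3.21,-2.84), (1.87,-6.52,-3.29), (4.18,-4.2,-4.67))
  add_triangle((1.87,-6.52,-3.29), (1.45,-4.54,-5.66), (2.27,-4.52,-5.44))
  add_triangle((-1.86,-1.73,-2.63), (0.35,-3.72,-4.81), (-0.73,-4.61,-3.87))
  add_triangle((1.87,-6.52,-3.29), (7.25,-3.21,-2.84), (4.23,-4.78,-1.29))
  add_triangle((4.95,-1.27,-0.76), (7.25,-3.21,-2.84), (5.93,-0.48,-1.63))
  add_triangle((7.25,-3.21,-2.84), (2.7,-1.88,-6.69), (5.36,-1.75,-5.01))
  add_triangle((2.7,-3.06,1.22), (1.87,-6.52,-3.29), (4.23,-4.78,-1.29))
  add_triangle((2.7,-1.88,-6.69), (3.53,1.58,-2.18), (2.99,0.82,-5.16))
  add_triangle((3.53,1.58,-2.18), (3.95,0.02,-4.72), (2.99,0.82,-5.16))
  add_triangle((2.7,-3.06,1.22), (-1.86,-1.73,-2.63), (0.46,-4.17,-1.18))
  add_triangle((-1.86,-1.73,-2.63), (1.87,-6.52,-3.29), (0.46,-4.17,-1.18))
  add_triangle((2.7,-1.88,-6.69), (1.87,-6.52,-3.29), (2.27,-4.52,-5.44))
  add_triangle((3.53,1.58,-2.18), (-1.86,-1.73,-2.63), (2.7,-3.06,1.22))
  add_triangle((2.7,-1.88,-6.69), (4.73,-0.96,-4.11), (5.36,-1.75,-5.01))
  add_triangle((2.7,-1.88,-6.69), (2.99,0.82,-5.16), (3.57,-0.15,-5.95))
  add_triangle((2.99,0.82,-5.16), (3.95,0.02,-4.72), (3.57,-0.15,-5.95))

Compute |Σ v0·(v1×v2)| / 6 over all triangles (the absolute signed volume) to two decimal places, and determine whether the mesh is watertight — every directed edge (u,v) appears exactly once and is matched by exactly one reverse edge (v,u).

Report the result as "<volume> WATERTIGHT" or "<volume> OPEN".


133.17 WATERTIGHT

Per-triangle v0·(v1×v2)/6:
  t1: +13.4801
  t2: +5.9564
  t3: +5.3378
  t4: +4.2141
  t5: +0.1529
  t6: +2.2891
  t7: +1.7162
  t8: +7.1741
  t9: +2.9061
  t10: +4.6983
  t11: +0.0344
  t12: +12.5742
  t13: +3.0299
  t14: +3.0276
  t15: +4.1661
  t16: +3.0961
  t17: +0.0682
  t18: +5.1929
  t19: +4.0408
  t20: +7.4794
  t21: +13.5979
  t22: +3.0568
  t23: +2.9057
  t24: +11.5080
  t25: +2.2850
  t26: +6.6486
  t27: +6.3657
  t28: -4.4893
  t29: +2.7121
  t30: -0.5413
  t31: +3.7715
  t32: +1.3437
  t33: -11.0140
  t34: +1.8972
  t35: +1.4179
  t36: +1.0680
Σ = +133.1681 → |volume| = 133.17

Directed edges: 108 total, each appears once with its reverse present → watertight.


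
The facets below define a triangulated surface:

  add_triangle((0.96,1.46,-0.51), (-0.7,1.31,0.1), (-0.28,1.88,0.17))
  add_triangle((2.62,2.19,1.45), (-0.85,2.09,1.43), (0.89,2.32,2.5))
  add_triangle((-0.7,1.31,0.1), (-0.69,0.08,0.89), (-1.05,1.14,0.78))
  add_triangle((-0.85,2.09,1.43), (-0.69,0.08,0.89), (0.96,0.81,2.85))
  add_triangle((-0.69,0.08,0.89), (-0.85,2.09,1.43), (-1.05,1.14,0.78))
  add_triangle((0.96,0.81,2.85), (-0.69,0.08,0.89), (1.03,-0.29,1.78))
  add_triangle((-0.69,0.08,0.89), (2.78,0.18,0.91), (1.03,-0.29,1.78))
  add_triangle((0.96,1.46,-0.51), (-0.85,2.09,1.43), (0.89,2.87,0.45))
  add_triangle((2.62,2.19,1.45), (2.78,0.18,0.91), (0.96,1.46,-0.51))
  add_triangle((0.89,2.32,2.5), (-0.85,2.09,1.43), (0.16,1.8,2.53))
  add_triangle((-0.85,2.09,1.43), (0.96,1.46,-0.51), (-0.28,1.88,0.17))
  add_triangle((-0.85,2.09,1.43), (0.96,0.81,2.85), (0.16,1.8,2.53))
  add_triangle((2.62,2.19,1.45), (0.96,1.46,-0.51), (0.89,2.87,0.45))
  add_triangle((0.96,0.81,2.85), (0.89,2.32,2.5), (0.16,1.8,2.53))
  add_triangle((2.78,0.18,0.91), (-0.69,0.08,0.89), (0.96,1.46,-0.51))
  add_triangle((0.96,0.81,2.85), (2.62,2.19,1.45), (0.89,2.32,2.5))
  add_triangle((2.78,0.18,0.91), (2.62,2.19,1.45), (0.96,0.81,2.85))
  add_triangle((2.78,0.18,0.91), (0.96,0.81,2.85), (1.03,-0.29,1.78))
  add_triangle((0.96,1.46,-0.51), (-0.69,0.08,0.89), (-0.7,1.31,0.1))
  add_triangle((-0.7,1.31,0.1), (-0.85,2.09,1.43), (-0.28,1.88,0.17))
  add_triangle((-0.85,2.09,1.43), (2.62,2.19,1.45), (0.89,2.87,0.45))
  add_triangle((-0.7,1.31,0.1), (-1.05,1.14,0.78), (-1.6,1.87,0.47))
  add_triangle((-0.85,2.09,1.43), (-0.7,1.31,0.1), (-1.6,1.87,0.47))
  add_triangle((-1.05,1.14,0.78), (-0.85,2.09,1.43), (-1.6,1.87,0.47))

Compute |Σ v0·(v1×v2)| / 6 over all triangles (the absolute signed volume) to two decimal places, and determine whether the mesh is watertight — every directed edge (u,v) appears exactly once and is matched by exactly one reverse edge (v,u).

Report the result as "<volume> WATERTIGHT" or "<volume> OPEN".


Per-triangle v0·(v1×v2)/6:
  t1: +0.1084
  t2: +1.1470
  t3: +0.0129
  t4: +0.9009
  t5: +0.1706
  t6: +0.4095
  t7: -0.2678
  t8: +0.2621
  t9: +1.1552
  t10: +0.5457
  t11: +0.3495
  t12: +0.1302
  t13: +0.9545
  t14: +0.5538
  t15: -0.7703
  t16: +1.5891
  t17: +2.1685
  t18: +0.9190
  t19: -0.2480
  t20: +0.1994
  t21: +1.8164
  t22: -0.0594
  t23: +0.1857
  t24: +0.1653
Σ = +12.3982 → |volume| = 12.40

Directed edges: 72 total, each appears once with its reverse present → watertight.

12.40 WATERTIGHT


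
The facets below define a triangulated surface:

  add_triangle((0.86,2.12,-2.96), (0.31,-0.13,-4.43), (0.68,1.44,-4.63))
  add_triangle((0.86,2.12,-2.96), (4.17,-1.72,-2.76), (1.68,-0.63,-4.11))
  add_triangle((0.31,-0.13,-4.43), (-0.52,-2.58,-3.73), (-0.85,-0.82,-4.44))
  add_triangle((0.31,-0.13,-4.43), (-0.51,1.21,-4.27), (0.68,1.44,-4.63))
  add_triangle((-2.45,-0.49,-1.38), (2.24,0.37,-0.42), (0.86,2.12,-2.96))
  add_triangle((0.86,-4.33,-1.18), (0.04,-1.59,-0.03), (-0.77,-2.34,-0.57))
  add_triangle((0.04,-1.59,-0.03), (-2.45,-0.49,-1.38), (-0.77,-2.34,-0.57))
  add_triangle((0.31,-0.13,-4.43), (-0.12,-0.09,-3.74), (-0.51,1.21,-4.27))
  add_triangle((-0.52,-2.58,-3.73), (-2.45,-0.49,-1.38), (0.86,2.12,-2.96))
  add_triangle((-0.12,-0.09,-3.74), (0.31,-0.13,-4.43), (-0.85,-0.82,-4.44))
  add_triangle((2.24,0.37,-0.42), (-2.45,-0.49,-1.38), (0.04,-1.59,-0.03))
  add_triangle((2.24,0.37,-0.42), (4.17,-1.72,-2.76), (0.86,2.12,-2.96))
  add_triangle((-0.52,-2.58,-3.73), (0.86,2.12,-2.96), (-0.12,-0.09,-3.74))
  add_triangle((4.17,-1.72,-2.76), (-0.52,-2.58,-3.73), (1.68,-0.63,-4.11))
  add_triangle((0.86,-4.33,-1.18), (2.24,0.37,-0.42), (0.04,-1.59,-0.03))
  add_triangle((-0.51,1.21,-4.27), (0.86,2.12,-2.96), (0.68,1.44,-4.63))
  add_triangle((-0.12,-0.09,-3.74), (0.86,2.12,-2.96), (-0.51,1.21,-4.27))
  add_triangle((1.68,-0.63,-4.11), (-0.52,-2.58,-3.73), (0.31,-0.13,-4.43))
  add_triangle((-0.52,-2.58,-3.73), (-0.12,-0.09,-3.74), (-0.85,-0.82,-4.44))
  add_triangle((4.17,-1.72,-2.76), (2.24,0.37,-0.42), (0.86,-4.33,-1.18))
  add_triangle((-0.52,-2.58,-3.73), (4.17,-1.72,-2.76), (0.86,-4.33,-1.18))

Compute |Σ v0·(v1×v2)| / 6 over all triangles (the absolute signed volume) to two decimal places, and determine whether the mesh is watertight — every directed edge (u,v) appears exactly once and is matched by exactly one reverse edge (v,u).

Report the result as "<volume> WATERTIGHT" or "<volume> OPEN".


Per-triangle v0·(v1×v2)/6:
  t1: +0.1795
  t2: +5.0519
  t3: +1.7195
  t4: +1.2920
  t5: -1.4474
  t6: +0.3459
  t7: +0.0420
  t8: +0.3645
  t9: +6.2164
  t10: +0.2113
  t11: -1.0957
  t12: +3.9776
  t13: -0.9356
  t14: +6.0010
  t15: +0.5697
  t16: +1.0137
  t17: -1.2909
  t18: +2.8336
  t19: -0.9203
  t20: +2.3865
  t21: +10.0699
Σ = +36.5852 → |volume| = 36.59

Directed edges: 63 total; 7 unmatched, e.g. (0.86,2.12,-2.96)→(0.31,-0.13,-4.43) → open.

36.59 OPEN


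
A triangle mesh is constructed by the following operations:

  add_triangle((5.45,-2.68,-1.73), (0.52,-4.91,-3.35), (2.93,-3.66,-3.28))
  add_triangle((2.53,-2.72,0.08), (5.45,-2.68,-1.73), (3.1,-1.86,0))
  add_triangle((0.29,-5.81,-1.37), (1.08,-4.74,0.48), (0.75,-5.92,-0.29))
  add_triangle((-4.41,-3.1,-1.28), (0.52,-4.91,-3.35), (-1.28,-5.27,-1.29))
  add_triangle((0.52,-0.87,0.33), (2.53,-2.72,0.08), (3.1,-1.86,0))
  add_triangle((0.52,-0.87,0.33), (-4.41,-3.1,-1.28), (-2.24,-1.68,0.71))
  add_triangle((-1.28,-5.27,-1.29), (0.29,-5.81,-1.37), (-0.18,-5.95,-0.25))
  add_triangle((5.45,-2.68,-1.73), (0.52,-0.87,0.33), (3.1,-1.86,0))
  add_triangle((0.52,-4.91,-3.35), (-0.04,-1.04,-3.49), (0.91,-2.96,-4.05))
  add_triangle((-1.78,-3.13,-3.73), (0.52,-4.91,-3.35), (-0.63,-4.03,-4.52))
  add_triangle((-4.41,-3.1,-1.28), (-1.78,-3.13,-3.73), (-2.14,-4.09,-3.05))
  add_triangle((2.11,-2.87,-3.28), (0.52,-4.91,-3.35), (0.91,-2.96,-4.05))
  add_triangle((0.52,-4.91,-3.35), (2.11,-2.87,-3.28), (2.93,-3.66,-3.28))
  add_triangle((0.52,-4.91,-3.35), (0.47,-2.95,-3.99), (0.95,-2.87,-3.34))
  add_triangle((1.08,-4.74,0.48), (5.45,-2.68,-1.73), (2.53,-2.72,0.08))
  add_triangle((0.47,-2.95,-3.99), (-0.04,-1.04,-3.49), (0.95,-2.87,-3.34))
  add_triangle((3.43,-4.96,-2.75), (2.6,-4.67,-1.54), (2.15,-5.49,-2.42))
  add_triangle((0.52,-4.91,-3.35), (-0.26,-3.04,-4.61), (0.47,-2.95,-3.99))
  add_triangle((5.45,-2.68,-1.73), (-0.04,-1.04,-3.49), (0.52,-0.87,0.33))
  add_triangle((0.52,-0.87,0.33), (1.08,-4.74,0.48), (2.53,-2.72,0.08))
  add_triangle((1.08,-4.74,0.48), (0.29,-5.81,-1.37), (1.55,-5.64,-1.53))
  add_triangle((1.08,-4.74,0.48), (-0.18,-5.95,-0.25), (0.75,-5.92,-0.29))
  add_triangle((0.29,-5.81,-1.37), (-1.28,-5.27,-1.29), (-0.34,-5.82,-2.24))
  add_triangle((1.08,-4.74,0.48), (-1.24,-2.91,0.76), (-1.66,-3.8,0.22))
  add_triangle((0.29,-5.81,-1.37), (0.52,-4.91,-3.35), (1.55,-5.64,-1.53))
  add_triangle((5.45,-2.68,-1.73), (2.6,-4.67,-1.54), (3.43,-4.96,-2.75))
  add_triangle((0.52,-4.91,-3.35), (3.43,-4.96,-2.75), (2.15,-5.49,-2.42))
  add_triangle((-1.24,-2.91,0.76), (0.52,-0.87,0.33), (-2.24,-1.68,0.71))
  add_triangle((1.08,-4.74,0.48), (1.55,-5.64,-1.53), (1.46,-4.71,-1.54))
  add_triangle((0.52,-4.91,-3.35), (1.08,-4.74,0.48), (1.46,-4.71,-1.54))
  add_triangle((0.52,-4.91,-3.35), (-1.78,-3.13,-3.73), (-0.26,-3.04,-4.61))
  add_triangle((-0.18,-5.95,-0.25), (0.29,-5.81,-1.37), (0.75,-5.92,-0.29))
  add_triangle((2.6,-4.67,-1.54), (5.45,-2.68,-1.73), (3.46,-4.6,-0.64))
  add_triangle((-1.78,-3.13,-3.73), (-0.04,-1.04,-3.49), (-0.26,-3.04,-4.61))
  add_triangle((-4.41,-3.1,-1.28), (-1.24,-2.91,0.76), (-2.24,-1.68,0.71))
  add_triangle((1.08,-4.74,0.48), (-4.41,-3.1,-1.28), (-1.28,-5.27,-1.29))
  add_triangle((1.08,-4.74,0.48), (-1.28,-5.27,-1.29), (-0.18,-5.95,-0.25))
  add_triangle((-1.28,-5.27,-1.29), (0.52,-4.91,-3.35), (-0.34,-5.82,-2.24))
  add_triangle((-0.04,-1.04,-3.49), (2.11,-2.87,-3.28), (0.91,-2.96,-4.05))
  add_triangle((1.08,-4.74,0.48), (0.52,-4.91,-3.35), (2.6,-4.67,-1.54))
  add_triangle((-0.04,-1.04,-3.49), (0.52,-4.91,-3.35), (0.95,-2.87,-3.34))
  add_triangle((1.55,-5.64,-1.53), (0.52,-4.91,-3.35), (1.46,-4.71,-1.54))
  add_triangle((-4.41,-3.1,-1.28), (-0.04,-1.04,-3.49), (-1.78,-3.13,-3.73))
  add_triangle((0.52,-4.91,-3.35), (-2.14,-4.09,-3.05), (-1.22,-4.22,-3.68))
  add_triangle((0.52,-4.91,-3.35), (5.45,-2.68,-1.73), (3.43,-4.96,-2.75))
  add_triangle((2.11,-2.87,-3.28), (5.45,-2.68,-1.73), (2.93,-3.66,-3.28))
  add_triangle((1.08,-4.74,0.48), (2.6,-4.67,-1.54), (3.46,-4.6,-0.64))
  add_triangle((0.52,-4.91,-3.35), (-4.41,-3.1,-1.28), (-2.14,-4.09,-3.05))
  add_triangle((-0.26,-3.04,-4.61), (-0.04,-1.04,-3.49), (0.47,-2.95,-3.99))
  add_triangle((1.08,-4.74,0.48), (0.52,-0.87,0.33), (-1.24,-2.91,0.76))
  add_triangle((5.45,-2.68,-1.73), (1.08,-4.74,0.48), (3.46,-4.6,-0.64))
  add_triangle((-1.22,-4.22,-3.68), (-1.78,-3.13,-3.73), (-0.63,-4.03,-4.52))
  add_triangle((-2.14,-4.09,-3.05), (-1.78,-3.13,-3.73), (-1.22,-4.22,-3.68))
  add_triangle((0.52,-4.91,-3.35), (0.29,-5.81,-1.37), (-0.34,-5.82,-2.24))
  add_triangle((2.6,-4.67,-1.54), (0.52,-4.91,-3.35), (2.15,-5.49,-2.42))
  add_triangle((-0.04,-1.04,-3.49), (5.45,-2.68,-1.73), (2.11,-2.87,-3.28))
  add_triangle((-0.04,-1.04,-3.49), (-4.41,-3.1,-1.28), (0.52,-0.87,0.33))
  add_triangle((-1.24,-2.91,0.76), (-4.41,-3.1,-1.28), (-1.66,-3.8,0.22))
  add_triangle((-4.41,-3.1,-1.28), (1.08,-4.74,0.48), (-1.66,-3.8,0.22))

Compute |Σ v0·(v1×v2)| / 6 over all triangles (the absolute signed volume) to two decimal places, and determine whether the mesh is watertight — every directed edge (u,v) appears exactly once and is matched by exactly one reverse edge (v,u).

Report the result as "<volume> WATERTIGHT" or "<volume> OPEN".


77.75 OPEN

Per-triangle v0·(v1×v2)/6:
  t1: +3.5146
  t2: +1.0500
  t3: +0.2000
  t4: +7.6840
  t5: +0.1819
  t6: -1.2213
  t7: +1.7447
  t8: -0.3982
  t9: +1.6067
  t10: -1.6802
  t11: +2.7529
  t12: +2.3556
  t13: +1.5931
  t14: +0.8672
  t15: +2.2731
  t16: +0.4499
  t17: +1.1035
  t18: +1.2686
  t19: -2.4310
  t20: +0.4147
  t21: +2.1259
  t22: +0.6758
  t23: +1.2675
  t24: +1.1763
  t25: +2.6395
  t26: +2.9926
  t27: +2.3373
  t28: +0.1932
  t29: +0.2200
  t30: -2.1297
  t31: +3.6224
  t32: +1.0183
  t33: +3.2935
  t34: +1.4405
  t35: +1.9510
  t36: +4.2473
  t37: -0.5417
  t38: +0.7991
  t39: +1.1371
  t40: +5.6203
  t41: -1.6397
  t42: +0.5186
  t43: +2.4134
  t44: +1.3322
  t45: +2.4466
  t46: +1.3503
  t47: +2.4936
  t48: +2.7645
  t49: +0.7120
  t50: +0.4820
  t51: +0.4142
  t52: +0.9955
  t53: +0.9918
  t54: +1.5694
  t55: -0.1710
  t56: +3.3176
  t57: -3.2920
  t58: +1.1160
  t59: +2.5144
Σ = +77.7456 → |volume| = 77.75

Directed edges: 177 total; 3 unmatched, e.g. (0.52,-4.91,-3.35)→(-0.63,-4.03,-4.52) → open.


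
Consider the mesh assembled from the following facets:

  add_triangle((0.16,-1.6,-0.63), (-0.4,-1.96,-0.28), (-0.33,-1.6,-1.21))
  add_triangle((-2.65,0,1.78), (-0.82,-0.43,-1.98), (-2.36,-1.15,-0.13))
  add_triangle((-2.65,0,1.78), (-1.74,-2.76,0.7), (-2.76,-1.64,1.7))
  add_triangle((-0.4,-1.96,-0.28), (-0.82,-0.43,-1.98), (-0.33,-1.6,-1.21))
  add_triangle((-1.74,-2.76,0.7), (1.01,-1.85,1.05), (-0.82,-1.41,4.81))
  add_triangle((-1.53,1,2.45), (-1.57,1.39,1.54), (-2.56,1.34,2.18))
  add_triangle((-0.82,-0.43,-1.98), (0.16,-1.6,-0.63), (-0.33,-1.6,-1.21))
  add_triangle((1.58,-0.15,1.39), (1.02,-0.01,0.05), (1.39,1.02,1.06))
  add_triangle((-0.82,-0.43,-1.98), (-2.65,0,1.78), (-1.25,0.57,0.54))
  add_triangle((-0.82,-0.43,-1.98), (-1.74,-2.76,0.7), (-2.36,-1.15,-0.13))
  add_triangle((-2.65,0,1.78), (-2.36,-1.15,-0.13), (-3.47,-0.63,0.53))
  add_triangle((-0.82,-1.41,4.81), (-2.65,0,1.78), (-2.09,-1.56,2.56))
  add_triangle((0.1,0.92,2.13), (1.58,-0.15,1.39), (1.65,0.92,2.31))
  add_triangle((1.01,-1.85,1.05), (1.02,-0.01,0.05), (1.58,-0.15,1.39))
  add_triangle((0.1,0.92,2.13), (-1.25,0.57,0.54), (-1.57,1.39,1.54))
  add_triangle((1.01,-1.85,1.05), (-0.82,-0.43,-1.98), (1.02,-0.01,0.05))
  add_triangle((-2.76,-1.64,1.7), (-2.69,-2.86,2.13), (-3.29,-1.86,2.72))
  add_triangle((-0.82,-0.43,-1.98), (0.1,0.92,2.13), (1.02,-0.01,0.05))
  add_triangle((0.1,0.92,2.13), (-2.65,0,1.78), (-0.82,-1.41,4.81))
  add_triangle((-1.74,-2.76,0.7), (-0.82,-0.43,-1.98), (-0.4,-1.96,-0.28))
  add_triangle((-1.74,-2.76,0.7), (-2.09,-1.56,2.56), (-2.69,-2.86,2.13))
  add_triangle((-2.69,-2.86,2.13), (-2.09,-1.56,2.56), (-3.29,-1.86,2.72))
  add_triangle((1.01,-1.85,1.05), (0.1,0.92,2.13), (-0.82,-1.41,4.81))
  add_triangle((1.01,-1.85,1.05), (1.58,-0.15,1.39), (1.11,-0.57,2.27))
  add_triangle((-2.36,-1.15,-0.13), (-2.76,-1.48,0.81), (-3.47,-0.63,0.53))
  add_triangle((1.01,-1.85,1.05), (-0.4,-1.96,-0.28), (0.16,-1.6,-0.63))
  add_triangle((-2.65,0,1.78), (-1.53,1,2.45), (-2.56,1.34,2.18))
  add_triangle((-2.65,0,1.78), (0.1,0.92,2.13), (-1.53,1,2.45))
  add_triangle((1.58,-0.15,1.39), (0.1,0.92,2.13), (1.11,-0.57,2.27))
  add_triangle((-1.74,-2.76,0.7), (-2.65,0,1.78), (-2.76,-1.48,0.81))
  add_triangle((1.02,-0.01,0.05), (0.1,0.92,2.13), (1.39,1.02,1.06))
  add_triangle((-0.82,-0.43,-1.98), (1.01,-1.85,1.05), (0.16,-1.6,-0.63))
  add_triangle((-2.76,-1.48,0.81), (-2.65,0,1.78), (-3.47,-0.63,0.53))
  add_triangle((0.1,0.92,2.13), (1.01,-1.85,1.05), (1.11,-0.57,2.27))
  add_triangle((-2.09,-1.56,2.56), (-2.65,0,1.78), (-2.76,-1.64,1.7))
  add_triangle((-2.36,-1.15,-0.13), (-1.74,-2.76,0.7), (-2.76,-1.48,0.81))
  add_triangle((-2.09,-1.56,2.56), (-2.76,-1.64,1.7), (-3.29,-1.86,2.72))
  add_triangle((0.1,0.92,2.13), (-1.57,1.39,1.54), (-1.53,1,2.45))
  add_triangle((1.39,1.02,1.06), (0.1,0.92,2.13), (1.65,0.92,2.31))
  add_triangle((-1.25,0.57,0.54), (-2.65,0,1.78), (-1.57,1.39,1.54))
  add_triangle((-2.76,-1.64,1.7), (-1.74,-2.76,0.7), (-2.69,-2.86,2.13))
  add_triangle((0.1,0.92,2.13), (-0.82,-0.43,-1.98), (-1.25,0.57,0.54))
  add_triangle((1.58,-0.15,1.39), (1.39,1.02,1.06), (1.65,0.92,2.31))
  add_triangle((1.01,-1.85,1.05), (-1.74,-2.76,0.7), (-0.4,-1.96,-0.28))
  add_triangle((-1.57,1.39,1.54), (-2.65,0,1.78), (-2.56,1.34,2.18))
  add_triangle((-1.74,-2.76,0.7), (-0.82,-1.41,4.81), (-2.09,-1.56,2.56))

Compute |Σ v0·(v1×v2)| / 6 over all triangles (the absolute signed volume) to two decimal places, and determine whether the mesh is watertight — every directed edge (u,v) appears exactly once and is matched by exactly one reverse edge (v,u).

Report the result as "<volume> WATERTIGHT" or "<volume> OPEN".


31.14 WATERTIGHT

Per-triangle v0·(v1×v2)/6:
  t1: +0.1564
  t2: +0.9597
  t3: +0.1519
  t4: +0.2326
  t5: +4.4389
  t6: +0.2608
  t7: +0.1031
  t8: +0.2533
  t9: +0.6940
  t10: +1.4647
  t11: -0.4374
  t12: +2.2146
  t13: +0.3688
  t14: +0.3877
  t15: -0.1318
  t16: +0.6813
  t17: +0.4231
  t18: +0.1455
  t19: +3.0989
  t20: +0.9993
  t21: +0.1681
  t22: +0.6305
  t23: +2.0447
  t24: +0.5777
  t25: +0.4398
  t26: +0.3908
  t27: +0.6384
  t28: +0.3925
  t29: +0.5664
  t30: +0.9661
  t31: -0.2181
  t32: -0.0109
  t33: +0.8867
  t34: +0.2918
  t35: +0.9435
  t36: +0.6813
  t37: -0.1571
  t38: +0.4572
  t39: +0.3446
  t40: +0.3062
  t41: +0.5914
  t42: +0.1056
  t43: +0.3066
  t44: +1.0012
  t45: -0.0046
  t46: +2.3349
Σ = +31.1407 → |volume| = 31.14

Directed edges: 138 total, each appears once with its reverse present → watertight.


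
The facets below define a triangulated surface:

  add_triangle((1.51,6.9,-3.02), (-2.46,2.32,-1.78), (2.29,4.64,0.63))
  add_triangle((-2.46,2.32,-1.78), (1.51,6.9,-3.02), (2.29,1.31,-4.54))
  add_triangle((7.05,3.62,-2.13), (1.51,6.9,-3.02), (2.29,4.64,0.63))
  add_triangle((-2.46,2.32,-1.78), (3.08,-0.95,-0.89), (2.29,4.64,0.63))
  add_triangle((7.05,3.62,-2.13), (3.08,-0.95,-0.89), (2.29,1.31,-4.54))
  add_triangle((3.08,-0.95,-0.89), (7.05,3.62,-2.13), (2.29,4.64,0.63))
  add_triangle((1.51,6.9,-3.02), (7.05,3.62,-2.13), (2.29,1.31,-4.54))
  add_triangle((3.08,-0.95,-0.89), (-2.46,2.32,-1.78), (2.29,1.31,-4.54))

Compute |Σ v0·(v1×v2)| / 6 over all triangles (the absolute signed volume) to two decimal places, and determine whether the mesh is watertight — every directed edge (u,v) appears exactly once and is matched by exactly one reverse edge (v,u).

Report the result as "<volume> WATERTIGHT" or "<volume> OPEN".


Per-triangle v0·(v1×v2)/6:
  t1: +7.9604
  t2: +15.2991
  t3: +19.9484
  t4: -7.8712
  t5: +11.4399
  t6: +4.0970
  t7: +27.2888
  t8: -0.5300
Σ = +77.6323 → |volume| = 77.63

Directed edges: 24 total, each appears once with its reverse present → watertight.

77.63 WATERTIGHT


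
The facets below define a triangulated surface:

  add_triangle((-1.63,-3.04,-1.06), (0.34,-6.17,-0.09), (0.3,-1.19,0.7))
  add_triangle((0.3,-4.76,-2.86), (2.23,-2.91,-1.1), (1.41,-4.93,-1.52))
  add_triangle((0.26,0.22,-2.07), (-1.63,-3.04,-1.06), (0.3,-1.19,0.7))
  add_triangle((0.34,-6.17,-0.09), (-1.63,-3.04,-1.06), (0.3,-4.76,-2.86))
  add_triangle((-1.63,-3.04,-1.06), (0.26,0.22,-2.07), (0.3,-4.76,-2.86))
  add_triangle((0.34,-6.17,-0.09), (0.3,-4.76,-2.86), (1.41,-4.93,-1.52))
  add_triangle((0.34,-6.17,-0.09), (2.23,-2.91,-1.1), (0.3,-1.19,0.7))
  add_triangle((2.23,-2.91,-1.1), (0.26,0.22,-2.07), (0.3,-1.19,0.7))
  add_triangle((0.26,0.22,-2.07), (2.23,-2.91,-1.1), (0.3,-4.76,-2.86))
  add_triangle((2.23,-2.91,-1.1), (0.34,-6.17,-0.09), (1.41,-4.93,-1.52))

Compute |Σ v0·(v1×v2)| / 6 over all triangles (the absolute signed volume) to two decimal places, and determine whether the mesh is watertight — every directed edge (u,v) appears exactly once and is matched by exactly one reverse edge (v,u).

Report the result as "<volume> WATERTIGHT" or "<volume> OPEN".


20.12 WATERTIGHT

Per-triangle v0·(v1×v2)/6:
  t1: +1.0812
  t2: +1.7760
  t3: -1.1005
  t4: +5.1976
  t5: +3.0159
  t6: +3.2105
  t7: +1.7817
  t8: -0.4000
  t9: +3.7164
  t10: +1.8440
Σ = +20.1227 → |volume| = 20.12

Directed edges: 30 total, each appears once with its reverse present → watertight.


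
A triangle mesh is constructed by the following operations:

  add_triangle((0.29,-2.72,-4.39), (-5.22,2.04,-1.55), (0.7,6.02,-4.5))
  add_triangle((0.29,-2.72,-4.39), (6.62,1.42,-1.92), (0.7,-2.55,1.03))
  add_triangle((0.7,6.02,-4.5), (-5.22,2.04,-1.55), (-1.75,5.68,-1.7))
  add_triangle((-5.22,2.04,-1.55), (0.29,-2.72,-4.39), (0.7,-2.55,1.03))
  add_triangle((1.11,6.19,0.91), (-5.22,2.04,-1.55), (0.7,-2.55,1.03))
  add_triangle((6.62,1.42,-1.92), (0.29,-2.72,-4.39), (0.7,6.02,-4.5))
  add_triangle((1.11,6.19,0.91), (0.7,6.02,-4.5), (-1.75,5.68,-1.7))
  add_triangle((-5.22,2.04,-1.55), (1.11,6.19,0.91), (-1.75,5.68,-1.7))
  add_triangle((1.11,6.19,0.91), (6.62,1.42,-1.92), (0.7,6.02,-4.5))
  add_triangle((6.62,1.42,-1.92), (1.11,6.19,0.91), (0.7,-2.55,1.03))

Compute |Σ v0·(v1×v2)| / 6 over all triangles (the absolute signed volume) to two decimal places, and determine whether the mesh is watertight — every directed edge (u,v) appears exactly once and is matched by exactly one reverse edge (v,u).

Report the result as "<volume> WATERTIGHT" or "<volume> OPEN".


195.17 WATERTIGHT

Per-triangle v0·(v1×v2)/6:
  t1: +35.1850
  t2: +16.6130
  t3: +14.0002
  t4: +10.7294
  t5: +5.8873
  t6: +41.0771
  t7: +14.3882
  t8: +9.3249
  t9: +36.1965
  t10: +11.7673
Σ = +195.1687 → |volume| = 195.17

Directed edges: 30 total, each appears once with its reverse present → watertight.


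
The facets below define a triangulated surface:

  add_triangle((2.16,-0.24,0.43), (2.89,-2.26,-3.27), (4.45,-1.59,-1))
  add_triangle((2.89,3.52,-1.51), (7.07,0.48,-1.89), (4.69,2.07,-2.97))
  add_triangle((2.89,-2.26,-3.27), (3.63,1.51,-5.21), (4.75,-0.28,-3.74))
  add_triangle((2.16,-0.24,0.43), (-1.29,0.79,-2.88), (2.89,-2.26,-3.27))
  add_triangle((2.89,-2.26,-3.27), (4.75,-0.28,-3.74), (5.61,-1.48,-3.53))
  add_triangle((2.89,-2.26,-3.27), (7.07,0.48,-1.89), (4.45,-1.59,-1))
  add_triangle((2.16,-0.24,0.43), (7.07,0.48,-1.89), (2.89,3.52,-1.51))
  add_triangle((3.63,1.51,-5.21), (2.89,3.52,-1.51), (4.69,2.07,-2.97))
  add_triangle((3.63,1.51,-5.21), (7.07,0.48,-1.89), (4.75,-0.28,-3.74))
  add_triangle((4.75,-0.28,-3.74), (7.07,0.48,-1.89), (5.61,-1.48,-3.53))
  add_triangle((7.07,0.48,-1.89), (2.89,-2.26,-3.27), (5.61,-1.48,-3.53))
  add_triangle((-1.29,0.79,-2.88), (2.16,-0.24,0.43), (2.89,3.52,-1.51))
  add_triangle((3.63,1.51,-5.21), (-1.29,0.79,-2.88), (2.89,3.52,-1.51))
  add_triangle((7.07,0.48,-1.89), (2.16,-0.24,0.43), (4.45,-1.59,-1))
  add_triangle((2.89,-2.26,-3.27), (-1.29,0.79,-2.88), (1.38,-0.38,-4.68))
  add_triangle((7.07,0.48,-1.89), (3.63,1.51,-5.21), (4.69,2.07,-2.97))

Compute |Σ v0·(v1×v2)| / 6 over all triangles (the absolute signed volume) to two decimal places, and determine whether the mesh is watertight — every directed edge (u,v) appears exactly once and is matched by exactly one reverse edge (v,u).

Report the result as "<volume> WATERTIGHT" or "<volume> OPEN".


51.52 OPEN

Per-triangle v0·(v1×v2)/6:
  t1: -0.2003
  t2: +5.1997
  t3: +5.2480
  t4: -2.7262
  t5: +2.3725
  t6: +6.1169
  t7: +3.6096
  t8: +5.0845
  t9: +6.6877
  t10: +3.9751
  t11: +0.4000
  t12: -3.1419
  t13: +8.7521
  t14: +2.1597
  t15: +1.7901
  t16: +6.1951
Σ = +51.5225 → |volume| = 51.52

Directed edges: 48 total; 4 unmatched, e.g. (2.89,-2.26,-3.27)→(3.63,1.51,-5.21) → open.


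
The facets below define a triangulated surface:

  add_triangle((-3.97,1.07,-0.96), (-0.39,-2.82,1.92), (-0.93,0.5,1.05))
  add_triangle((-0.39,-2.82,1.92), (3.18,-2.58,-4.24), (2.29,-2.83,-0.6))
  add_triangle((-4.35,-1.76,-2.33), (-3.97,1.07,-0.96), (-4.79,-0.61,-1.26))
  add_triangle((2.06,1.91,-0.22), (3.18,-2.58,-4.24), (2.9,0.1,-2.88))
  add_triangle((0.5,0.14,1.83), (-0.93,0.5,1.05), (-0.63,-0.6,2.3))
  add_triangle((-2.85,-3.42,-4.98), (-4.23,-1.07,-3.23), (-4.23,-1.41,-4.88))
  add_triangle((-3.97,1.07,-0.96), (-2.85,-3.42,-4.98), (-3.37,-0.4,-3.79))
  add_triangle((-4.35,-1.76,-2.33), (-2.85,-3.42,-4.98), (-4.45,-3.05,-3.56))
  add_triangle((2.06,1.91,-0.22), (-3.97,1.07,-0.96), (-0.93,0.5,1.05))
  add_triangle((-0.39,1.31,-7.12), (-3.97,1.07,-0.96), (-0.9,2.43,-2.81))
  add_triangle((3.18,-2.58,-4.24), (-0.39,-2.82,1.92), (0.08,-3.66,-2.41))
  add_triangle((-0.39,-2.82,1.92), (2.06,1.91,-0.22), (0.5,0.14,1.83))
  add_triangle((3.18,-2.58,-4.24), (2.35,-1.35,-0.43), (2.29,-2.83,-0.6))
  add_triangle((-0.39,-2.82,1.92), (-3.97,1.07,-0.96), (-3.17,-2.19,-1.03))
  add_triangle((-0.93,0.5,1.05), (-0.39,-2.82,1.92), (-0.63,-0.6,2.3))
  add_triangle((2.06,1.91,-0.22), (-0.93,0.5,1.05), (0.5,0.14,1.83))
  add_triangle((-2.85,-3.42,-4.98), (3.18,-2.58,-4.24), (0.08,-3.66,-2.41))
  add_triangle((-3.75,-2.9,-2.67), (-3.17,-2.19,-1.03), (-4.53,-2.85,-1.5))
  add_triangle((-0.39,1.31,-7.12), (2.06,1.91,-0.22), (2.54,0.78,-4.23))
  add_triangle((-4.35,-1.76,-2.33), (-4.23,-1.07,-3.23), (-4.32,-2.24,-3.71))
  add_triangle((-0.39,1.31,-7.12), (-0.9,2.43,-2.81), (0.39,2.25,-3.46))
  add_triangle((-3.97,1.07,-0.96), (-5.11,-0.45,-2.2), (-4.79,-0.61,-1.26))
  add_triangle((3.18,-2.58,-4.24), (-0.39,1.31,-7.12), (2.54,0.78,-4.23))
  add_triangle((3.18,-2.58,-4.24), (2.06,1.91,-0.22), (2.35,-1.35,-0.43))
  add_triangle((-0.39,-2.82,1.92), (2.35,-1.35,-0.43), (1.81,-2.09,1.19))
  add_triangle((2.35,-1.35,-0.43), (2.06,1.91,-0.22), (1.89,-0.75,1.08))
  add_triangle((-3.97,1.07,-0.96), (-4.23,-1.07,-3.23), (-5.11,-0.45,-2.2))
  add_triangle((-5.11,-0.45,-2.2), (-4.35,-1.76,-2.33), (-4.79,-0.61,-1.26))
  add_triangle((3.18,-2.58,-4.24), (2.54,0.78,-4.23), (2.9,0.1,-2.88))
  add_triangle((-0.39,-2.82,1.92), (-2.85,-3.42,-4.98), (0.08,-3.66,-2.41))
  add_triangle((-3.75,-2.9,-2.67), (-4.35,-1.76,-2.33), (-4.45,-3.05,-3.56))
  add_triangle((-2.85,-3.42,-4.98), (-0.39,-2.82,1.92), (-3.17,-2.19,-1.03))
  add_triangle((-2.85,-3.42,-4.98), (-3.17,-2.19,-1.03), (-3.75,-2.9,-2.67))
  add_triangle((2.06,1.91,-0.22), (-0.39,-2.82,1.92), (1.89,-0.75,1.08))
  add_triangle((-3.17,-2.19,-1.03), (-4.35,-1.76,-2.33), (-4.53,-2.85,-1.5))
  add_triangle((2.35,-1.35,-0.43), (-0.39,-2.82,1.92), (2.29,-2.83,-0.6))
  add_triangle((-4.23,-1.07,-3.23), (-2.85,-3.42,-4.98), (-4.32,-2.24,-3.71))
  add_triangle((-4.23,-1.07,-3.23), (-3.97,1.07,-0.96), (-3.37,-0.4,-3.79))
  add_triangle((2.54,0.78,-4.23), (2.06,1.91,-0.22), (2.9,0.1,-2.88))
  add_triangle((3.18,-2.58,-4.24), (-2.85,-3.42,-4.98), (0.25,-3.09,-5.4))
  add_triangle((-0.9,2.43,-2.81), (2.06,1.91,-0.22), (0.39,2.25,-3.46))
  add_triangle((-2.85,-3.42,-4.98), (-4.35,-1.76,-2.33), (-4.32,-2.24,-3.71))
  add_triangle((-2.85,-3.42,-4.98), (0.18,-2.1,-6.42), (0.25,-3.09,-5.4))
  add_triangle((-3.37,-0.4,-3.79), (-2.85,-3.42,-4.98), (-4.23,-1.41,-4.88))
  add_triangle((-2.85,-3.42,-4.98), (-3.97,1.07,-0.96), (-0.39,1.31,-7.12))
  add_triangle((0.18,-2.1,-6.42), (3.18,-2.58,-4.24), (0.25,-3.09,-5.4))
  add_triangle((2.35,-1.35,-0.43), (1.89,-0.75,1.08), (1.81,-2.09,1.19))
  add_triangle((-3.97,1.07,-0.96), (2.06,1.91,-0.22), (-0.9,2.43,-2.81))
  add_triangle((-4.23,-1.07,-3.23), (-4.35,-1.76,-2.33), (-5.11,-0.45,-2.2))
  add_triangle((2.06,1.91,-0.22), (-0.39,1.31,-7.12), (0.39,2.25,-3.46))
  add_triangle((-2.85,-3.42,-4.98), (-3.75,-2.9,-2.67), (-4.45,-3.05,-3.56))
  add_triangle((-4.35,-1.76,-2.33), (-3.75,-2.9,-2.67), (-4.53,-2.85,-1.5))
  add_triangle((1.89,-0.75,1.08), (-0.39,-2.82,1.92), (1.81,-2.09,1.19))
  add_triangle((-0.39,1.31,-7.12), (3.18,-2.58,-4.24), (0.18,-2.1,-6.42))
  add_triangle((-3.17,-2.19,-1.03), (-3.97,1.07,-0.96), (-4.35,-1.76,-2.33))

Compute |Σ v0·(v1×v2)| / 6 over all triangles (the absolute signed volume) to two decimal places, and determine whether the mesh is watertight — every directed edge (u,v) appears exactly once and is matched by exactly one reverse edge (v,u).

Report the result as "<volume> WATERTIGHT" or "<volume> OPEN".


Per-triangle v0·(v1×v2)/6:
  t1: +2.7998
  t2: +3.3569
  t3: -1.4103
  t4: +1.4119
  t5: +0.4491
  t6: +2.4676
  t7: -4.5301
  t8: +1.1951
  t9: +2.1980
  t10: +8.1019
  t11: +6.4964
  t12: +1.3810
  t13: +2.1165
  t14: +4.5674
  t15: +0.5308
  t16: +0.9865
  t17: +9.7317
  t18: +0.2190
  t19: +6.1448
  t20: +0.9933
  t21: +2.7440
  t22: +1.0900
  t23: +11.0587
  t24: +4.3858
  t25: +1.0532
  t26: +1.7069
  t27: +1.2583
  t28: +1.0140
  t29: +2.5819
  t30: +7.4899
  t31: +0.5802
  t32: +7.0321
  t33: +0.4503
  t34: +0.5318
  t35: -0.1169
  t36: +1.3123
  t37: +1.4851
  t38: +2.4400
  t39: +2.1287
  t40: +1.9579
  t41: +1.9471
  t42: +1.0622
  t43: +4.4232
  t44: +0.6925
  t45: +22.8900
  t46: +4.2096
  t47: +0.7865
  t48: +3.1891
  t49: +1.3806
  t50: +2.6814
  t51: +1.0193
  t52: +1.4165
  t53: +0.7800
  t54: +11.1664
  t55: +2.0634
Σ = +161.0994 → |volume| = 161.10

Directed edges: 165 total; 9 unmatched, e.g. (-0.63,-0.6,2.3)→(0.5,0.14,1.83) → open.

161.10 OPEN


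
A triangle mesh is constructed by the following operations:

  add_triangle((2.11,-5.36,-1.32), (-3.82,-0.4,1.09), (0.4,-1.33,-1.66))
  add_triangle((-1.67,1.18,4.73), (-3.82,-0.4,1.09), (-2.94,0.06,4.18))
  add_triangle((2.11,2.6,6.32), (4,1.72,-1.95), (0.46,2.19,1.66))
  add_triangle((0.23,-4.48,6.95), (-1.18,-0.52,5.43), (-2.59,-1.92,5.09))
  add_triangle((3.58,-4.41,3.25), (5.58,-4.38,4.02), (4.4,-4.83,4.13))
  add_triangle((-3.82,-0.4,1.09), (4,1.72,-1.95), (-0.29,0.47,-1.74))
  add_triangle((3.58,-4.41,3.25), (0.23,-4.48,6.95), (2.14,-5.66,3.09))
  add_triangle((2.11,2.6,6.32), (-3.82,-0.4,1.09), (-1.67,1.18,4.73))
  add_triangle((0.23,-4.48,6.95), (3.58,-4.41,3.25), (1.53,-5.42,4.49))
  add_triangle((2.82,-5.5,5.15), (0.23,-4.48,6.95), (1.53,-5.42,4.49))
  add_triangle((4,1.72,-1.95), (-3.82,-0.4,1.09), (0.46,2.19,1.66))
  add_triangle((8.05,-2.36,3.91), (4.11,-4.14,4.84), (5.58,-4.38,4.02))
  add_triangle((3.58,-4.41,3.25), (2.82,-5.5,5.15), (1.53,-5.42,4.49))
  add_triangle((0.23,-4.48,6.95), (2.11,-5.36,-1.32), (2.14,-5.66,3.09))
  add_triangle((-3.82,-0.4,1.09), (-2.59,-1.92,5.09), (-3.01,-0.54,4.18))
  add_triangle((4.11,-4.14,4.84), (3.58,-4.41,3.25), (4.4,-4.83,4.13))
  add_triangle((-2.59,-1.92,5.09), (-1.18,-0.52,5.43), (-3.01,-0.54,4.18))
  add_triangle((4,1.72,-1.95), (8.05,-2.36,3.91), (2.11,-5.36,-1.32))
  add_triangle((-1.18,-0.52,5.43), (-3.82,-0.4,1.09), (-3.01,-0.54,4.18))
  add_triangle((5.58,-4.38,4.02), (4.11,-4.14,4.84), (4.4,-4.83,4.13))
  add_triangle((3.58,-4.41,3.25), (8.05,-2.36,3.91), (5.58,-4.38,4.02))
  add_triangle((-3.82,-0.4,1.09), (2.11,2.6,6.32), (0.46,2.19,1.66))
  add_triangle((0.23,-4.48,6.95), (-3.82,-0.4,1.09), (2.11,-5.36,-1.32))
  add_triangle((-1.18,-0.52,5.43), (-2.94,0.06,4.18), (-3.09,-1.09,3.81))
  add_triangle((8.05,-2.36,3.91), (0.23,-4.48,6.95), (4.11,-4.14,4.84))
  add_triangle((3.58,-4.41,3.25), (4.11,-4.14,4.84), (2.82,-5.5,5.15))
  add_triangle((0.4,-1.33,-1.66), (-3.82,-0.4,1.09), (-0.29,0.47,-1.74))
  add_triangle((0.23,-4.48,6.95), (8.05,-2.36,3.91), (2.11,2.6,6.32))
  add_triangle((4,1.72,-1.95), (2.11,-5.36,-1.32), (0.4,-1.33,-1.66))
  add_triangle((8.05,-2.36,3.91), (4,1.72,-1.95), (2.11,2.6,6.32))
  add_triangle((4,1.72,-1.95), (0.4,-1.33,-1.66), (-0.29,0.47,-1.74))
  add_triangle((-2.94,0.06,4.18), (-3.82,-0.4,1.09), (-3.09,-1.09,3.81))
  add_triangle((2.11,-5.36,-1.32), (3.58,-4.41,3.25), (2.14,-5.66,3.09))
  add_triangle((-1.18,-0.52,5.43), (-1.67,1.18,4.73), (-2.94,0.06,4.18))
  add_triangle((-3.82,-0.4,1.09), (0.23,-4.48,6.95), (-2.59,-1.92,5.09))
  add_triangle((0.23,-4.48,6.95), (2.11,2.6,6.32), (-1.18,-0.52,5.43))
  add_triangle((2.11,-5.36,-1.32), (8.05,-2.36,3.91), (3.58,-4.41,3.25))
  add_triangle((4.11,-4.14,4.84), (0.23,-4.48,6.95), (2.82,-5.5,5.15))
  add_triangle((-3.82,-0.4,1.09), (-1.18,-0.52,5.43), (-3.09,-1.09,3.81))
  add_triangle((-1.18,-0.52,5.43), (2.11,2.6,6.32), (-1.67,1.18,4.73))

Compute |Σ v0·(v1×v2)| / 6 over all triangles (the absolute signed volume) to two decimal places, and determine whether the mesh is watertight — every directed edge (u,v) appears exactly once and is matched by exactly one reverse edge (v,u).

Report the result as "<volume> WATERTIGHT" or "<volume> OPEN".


312.40 WATERTIGHT

Per-triangle v0·(v1×v2)/6:
  t1: +4.8657
  t2: +1.8859
  t3: +7.6336
  t4: +7.3787
  t5: +0.5699
  t6: +1.2524
  t7: +9.2899
  t8: +0.4716
  t9: -6.4547
  t10: +4.2629
  t11: +2.5866
  t12: +5.3122
  t13: +1.7141
  t14: +5.5091
  t15: +2.8635
  t16: +0.3158
  t17: +2.5371
  t18: +33.8644
  t19: -0.1092
  t20: +1.5890
  t21: +0.3414
  t22: +6.7260
  t23: +26.9867
  t24: +2.2756
  t25: +10.0931
  t26: +2.7667
  t27: +2.0845
  t28: +60.8778
  t29: +5.8293
  t30: +37.3608
  t31: +2.4647
  t32: +2.3162
  t33: +7.7275
  t34: +2.7349
  t35: +5.1123
  t36: +17.0731
  t37: +20.1850
  t38: +6.8445
  t39: -1.7463
  t40: +7.0105
Σ = +312.4030 → |volume| = 312.40

Directed edges: 120 total, each appears once with its reverse present → watertight.


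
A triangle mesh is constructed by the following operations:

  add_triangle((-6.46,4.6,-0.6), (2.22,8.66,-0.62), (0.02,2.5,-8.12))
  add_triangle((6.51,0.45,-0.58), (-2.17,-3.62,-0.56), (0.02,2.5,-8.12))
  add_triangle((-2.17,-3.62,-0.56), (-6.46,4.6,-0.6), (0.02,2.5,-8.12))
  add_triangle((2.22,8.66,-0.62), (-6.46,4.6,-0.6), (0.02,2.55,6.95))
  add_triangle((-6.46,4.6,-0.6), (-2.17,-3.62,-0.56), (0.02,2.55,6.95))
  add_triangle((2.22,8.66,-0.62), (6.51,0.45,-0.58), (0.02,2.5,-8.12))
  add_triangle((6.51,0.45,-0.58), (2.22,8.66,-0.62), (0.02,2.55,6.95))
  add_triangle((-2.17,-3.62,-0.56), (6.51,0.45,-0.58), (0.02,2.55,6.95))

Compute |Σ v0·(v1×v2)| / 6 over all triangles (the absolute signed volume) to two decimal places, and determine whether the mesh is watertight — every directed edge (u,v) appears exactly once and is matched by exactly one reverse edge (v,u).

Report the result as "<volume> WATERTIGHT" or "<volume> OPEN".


445.80 WATERTIGHT

Per-triangle v0·(v1×v2)/6:
  t1: +87.3146
  t2: +32.6070
  t3: +46.1376
  t4: +78.8907
  t5: +37.6504
  t6: +73.7833
  t7: +65.3297
  t8: +24.0900
Σ = +445.8032 → |volume| = 445.80

Directed edges: 24 total, each appears once with its reverse present → watertight.


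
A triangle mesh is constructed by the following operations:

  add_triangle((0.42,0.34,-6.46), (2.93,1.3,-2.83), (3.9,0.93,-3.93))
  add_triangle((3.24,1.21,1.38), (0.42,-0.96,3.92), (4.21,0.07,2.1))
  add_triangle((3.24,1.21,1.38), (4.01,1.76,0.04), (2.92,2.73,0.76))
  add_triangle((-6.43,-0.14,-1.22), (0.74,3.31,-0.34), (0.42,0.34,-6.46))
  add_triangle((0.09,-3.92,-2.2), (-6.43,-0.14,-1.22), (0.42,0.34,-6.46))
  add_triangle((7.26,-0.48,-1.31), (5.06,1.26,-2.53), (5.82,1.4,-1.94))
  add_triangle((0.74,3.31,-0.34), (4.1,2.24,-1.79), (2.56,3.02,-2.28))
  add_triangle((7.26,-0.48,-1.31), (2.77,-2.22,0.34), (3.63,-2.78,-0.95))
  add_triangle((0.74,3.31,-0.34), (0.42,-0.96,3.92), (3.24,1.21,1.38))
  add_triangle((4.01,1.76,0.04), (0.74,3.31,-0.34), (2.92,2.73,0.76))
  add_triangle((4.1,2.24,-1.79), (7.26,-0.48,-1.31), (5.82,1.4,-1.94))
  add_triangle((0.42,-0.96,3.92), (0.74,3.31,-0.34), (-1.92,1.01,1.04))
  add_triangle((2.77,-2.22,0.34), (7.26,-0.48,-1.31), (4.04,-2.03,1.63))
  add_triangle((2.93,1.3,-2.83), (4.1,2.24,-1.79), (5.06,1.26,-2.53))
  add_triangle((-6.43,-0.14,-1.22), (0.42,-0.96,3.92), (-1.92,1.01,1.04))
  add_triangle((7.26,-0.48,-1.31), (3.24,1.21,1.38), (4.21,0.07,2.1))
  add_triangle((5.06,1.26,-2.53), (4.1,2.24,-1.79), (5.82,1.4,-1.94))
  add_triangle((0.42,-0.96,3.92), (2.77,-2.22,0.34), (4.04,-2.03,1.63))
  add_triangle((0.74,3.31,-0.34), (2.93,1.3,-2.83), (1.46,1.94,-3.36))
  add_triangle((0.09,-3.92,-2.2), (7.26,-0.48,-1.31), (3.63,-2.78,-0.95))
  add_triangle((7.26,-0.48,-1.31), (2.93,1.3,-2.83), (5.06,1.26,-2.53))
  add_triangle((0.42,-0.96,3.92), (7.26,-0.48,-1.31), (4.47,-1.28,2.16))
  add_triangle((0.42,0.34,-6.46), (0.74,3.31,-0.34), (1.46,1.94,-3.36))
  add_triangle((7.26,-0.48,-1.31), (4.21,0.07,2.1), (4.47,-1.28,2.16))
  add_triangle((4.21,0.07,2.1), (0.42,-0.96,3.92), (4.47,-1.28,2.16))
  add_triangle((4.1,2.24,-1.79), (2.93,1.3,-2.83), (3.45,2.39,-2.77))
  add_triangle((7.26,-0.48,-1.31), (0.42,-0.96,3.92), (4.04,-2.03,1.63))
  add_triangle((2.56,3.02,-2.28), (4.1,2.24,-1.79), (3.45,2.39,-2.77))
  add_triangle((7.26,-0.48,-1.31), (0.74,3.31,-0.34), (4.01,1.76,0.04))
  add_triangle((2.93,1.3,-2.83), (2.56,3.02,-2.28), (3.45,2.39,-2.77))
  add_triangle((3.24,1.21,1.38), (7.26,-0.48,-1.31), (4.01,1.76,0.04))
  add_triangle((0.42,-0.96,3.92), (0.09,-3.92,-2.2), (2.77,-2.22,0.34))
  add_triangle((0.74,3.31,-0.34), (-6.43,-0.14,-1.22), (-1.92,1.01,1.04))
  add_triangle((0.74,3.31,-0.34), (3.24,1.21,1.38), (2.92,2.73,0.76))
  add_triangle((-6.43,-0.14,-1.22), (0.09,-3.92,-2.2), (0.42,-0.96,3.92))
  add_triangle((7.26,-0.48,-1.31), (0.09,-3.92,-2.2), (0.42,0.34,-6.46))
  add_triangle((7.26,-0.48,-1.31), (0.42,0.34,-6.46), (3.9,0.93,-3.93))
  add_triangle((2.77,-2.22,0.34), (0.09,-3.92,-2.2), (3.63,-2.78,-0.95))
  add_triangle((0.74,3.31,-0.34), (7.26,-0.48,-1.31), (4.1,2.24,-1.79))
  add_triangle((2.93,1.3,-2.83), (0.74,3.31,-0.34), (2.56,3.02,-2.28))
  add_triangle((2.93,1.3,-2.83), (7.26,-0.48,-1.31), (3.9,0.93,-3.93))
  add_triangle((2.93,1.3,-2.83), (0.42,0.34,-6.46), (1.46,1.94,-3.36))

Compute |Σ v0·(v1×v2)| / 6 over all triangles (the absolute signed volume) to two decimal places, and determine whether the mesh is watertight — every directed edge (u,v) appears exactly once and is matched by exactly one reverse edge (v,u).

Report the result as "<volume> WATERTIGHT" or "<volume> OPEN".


Per-triangle v0·(v1×v2)/6:
  t1: +2.3786
  t2: +2.8498
  t3: +1.4082
  t4: +22.9144
  t5: +28.2726
  t6: +1.7752
  t7: +2.2892
  t8: +3.3082
  t9: +5.7334
  t10: +1.7944
  t11: +0.4357
  t12: +4.9241
  t13: +4.0225
  t14: +1.5284
  t15: +5.7872
  t16: +4.1000
  t17: +1.0080
  t18: +2.4835
  t19: +3.0755
  t20: +5.3144
  t21: +1.5176
  t22: -1.4135
  t23: +3.0379
  t24: +4.6568
  t25: +3.5733
  t26: +0.7950
  t27: +5.8625
  t28: +0.9990
  t29: +3.6093
  t30: +0.4365
  t31: +3.4983
  t32: +7.5084
  t33: +5.4986
  t34: +0.2123
  t35: +18.4436
  t36: +31.2074
  t37: +7.7403
  t38: +2.6110
  t39: +3.6409
  t40: -0.0643
  t41: +2.5235
  t42: +3.6742
Σ = +214.9720 → |volume| = 214.97

Directed edges: 126 total, each appears once with its reverse present → watertight.

214.97 WATERTIGHT


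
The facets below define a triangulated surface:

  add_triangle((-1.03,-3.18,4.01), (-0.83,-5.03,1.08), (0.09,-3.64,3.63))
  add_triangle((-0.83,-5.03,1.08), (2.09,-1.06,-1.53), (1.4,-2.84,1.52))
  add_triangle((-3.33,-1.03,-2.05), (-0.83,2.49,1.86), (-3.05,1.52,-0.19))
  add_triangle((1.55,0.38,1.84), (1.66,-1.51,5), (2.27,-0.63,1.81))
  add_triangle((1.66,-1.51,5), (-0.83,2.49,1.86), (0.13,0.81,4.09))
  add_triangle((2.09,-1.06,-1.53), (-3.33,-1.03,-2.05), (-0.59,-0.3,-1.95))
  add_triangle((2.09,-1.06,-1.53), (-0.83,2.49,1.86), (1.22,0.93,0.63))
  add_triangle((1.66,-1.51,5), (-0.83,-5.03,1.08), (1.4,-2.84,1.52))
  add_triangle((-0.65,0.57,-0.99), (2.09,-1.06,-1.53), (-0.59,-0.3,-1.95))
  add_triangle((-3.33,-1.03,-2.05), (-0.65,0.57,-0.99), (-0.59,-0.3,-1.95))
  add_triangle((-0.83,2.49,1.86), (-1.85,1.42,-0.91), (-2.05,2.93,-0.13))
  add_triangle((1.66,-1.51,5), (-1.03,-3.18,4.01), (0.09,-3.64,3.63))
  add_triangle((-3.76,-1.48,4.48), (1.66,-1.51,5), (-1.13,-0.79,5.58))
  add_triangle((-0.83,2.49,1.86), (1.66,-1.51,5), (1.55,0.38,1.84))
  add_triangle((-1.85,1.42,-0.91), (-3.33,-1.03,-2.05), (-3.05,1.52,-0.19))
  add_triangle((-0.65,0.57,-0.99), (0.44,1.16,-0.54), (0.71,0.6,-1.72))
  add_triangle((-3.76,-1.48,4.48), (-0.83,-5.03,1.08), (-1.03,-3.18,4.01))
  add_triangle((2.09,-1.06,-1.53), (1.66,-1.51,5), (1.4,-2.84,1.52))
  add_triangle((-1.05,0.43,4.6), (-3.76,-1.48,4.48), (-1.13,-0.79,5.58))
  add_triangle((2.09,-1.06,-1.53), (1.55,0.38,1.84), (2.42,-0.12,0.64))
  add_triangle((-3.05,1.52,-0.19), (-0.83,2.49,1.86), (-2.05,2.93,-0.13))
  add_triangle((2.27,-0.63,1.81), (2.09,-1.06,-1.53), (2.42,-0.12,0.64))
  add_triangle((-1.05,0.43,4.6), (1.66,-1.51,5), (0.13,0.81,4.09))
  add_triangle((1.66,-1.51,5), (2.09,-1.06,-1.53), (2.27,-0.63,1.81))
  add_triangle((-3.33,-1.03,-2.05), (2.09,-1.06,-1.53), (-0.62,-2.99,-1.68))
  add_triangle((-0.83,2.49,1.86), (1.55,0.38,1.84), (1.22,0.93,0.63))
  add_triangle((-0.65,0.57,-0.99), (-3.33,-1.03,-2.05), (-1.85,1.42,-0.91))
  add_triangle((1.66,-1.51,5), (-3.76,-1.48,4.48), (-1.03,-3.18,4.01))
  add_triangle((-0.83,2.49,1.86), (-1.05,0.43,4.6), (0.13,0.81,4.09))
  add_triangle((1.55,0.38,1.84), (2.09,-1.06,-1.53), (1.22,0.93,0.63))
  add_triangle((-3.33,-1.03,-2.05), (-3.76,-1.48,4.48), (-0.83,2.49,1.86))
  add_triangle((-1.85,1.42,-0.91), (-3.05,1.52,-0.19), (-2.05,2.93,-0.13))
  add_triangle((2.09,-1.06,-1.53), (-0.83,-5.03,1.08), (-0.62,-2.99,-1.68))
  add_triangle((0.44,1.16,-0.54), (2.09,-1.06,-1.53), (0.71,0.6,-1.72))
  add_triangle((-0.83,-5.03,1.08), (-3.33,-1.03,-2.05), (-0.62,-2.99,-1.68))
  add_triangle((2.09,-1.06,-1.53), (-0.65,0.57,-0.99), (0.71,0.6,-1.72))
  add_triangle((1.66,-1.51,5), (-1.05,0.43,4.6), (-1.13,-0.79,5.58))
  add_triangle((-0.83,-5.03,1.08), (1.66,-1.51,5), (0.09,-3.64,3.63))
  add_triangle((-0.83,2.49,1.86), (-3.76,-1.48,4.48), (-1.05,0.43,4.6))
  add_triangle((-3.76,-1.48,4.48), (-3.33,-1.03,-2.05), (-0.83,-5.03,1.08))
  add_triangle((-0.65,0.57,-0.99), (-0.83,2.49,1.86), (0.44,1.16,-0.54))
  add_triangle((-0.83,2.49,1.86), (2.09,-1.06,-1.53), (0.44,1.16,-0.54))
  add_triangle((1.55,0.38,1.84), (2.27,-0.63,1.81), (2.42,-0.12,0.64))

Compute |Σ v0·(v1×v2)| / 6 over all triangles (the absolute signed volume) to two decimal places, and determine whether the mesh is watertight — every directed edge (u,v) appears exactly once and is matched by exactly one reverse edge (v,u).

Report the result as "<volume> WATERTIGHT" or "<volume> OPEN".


122.46 OPEN

Per-triangle v0·(v1×v2)/6:
  t1: +3.1330
  t2: +4.4816
  t3: +0.6689
  t4: +1.3667
  t5: +0.6556
  t6: +1.3191
  t7: +0.4221
  t8: +5.8680
  t9: +0.5054
  t10: +0.7175
  t11: -0.4469
  t12: +3.1757
  t13: +4.2301
  t14: +3.5170
  t15: +1.5530
  t16: +0.3089
  t17: +8.0436
  t18: +4.0190
  t19: +2.9618
  t20: -0.1679
  t21: +1.8569
  t22: +0.9013
  t23: +2.5309
  t24: +1.9365
  t25: +3.1447
  t26: +1.0331
  t27: +0.7501
  t28: +8.3600
  t29: +2.0215
  t30: +0.9861
  t31: +10.7752
  t32: +0.7704
  t33: +4.5954
  t34: +0.5054
  t35: +5.9103
  t36: +0.3897
  t37: +2.5991
  t38: +1.8518
  t39: +5.4510
  t40: +17.7204
  t41: +0.7542
  t42: +0.7604
  t43: +0.5214
Σ = +122.4580 → |volume| = 122.46

Directed edges: 129 total; 3 unmatched, e.g. (-0.83,2.49,1.86)→(-1.85,1.42,-0.91) → open.
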